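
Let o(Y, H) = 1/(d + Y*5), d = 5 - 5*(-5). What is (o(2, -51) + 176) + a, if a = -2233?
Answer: -82279/40 ≈ -2057.0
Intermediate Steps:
d = 30 (d = 5 + 25 = 30)
o(Y, H) = 1/(30 + 5*Y) (o(Y, H) = 1/(30 + Y*5) = 1/(30 + 5*Y))
(o(2, -51) + 176) + a = (1/(5*(6 + 2)) + 176) - 2233 = ((⅕)/8 + 176) - 2233 = ((⅕)*(⅛) + 176) - 2233 = (1/40 + 176) - 2233 = 7041/40 - 2233 = -82279/40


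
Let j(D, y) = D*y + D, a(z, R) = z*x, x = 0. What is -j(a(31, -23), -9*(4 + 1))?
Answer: 0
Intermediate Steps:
a(z, R) = 0 (a(z, R) = z*0 = 0)
j(D, y) = D + D*y
-j(a(31, -23), -9*(4 + 1)) = -0*(1 - 9*(4 + 1)) = -0*(1 - 9*5) = -0*(1 - 45) = -0*(-44) = -1*0 = 0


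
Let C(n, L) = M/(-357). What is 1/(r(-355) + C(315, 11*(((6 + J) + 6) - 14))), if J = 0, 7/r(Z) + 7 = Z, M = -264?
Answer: 43078/31023 ≈ 1.3886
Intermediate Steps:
r(Z) = 7/(-7 + Z)
C(n, L) = 88/119 (C(n, L) = -264/(-357) = -264*(-1/357) = 88/119)
1/(r(-355) + C(315, 11*(((6 + J) + 6) - 14))) = 1/(7/(-7 - 355) + 88/119) = 1/(7/(-362) + 88/119) = 1/(7*(-1/362) + 88/119) = 1/(-7/362 + 88/119) = 1/(31023/43078) = 43078/31023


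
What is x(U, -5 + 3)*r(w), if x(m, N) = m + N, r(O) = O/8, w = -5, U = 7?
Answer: -25/8 ≈ -3.1250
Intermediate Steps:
r(O) = O/8 (r(O) = O*(⅛) = O/8)
x(m, N) = N + m
x(U, -5 + 3)*r(w) = ((-5 + 3) + 7)*((⅛)*(-5)) = (-2 + 7)*(-5/8) = 5*(-5/8) = -25/8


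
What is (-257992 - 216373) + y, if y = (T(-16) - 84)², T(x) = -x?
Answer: -469741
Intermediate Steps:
y = 4624 (y = (-1*(-16) - 84)² = (16 - 84)² = (-68)² = 4624)
(-257992 - 216373) + y = (-257992 - 216373) + 4624 = -474365 + 4624 = -469741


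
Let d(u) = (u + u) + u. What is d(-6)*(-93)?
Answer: 1674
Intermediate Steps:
d(u) = 3*u (d(u) = 2*u + u = 3*u)
d(-6)*(-93) = (3*(-6))*(-93) = -18*(-93) = 1674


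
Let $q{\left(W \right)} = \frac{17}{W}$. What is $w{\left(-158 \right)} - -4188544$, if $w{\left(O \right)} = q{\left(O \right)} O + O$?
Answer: $4188403$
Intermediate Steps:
$w{\left(O \right)} = 17 + O$ ($w{\left(O \right)} = \frac{17}{O} O + O = 17 + O$)
$w{\left(-158 \right)} - -4188544 = \left(17 - 158\right) - -4188544 = -141 + 4188544 = 4188403$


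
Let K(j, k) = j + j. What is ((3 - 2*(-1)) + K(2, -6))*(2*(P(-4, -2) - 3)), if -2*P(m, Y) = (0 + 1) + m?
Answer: -27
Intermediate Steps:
K(j, k) = 2*j
P(m, Y) = -1/2 - m/2 (P(m, Y) = -((0 + 1) + m)/2 = -(1 + m)/2 = -1/2 - m/2)
((3 - 2*(-1)) + K(2, -6))*(2*(P(-4, -2) - 3)) = ((3 - 2*(-1)) + 2*2)*(2*((-1/2 - 1/2*(-4)) - 3)) = ((3 + 2) + 4)*(2*((-1/2 + 2) - 3)) = (5 + 4)*(2*(3/2 - 3)) = 9*(2*(-3/2)) = 9*(-3) = -27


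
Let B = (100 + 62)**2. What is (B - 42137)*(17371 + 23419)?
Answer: -648275470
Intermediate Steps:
B = 26244 (B = 162**2 = 26244)
(B - 42137)*(17371 + 23419) = (26244 - 42137)*(17371 + 23419) = -15893*40790 = -648275470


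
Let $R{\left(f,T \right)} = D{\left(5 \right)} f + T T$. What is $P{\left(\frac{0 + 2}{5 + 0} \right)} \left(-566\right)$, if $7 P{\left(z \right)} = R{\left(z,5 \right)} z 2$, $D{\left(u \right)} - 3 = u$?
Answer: $- \frac{319224}{175} \approx -1824.1$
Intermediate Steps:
$D{\left(u \right)} = 3 + u$
$R{\left(f,T \right)} = T^{2} + 8 f$ ($R{\left(f,T \right)} = \left(3 + 5\right) f + T T = 8 f + T^{2} = T^{2} + 8 f$)
$P{\left(z \right)} = \frac{2 z \left(25 + 8 z\right)}{7}$ ($P{\left(z \right)} = \frac{\left(5^{2} + 8 z\right) z 2}{7} = \frac{\left(25 + 8 z\right) z 2}{7} = \frac{z \left(25 + 8 z\right) 2}{7} = \frac{2 z \left(25 + 8 z\right)}{7}$)
$P{\left(\frac{0 + 2}{5 + 0} \right)} \left(-566\right) = \frac{2 \frac{0 + 2}{5 + 0} \left(25 + 8 \frac{0 + 2}{5 + 0}\right)}{7} \left(-566\right) = \frac{2 \cdot \frac{2}{5} \left(25 + 8 \cdot \frac{2}{5}\right)}{7} \left(-566\right) = \frac{2 \cdot 2 \cdot \frac{1}{5} \left(25 + 8 \cdot 2 \cdot \frac{1}{5}\right)}{7} \left(-566\right) = \frac{2}{7} \cdot \frac{2}{5} \left(25 + 8 \cdot \frac{2}{5}\right) \left(-566\right) = \frac{2}{7} \cdot \frac{2}{5} \left(25 + \frac{16}{5}\right) \left(-566\right) = \frac{2}{7} \cdot \frac{2}{5} \cdot \frac{141}{5} \left(-566\right) = \frac{564}{175} \left(-566\right) = - \frac{319224}{175}$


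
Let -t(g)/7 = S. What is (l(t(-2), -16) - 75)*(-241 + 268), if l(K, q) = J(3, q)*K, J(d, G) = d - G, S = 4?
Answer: -16389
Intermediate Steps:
t(g) = -28 (t(g) = -7*4 = -28)
l(K, q) = K*(3 - q) (l(K, q) = (3 - q)*K = K*(3 - q))
(l(t(-2), -16) - 75)*(-241 + 268) = (-28*(3 - 1*(-16)) - 75)*(-241 + 268) = (-28*(3 + 16) - 75)*27 = (-28*19 - 75)*27 = (-532 - 75)*27 = -607*27 = -16389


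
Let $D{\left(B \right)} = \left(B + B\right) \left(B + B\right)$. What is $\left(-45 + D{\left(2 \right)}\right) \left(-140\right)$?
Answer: $4060$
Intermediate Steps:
$D{\left(B \right)} = 4 B^{2}$ ($D{\left(B \right)} = 2 B 2 B = 4 B^{2}$)
$\left(-45 + D{\left(2 \right)}\right) \left(-140\right) = \left(-45 + 4 \cdot 2^{2}\right) \left(-140\right) = \left(-45 + 4 \cdot 4\right) \left(-140\right) = \left(-45 + 16\right) \left(-140\right) = \left(-29\right) \left(-140\right) = 4060$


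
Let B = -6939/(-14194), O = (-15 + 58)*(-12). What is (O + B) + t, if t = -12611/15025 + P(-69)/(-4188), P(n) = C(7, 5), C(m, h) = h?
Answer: -230590566518071/446576595900 ≈ -516.35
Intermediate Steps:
P(n) = 5
t = -52889993/62924700 (t = -12611/15025 + 5/(-4188) = -12611*1/15025 + 5*(-1/4188) = -12611/15025 - 5/4188 = -52889993/62924700 ≈ -0.84053)
O = -516 (O = 43*(-12) = -516)
B = 6939/14194 (B = -6939*(-1/14194) = 6939/14194 ≈ 0.48887)
(O + B) + t = (-516 + 6939/14194) - 52889993/62924700 = -7317165/14194 - 52889993/62924700 = -230590566518071/446576595900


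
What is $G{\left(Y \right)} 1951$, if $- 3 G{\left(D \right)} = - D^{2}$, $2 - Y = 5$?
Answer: $5853$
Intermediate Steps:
$Y = -3$ ($Y = 2 - 5 = -3$)
$G{\left(D \right)} = \frac{D^{2}}{3}$ ($G{\left(D \right)} = - \frac{\left(-1\right) D^{2}}{3} = \frac{D^{2}}{3}$)
$G{\left(Y \right)} 1951 = \frac{\left(-3\right)^{2}}{3} \cdot 1951 = \frac{1}{3} \cdot 9 \cdot 1951 = 3 \cdot 1951 = 5853$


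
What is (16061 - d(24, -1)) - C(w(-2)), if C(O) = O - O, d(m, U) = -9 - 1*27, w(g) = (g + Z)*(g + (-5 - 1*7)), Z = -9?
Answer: 16097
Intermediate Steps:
w(g) = (-12 + g)*(-9 + g) (w(g) = (g - 9)*(g + (-5 - 1*7)) = (-9 + g)*(g + (-5 - 7)) = (-9 + g)*(g - 12) = (-9 + g)*(-12 + g) = (-12 + g)*(-9 + g))
d(m, U) = -36 (d(m, U) = -9 - 27 = -36)
C(O) = 0
(16061 - d(24, -1)) - C(w(-2)) = (16061 - 1*(-36)) - 1*0 = (16061 + 36) + 0 = 16097 + 0 = 16097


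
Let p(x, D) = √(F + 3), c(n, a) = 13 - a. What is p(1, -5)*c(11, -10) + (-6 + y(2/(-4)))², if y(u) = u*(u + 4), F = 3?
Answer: 961/16 + 23*√6 ≈ 116.40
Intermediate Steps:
p(x, D) = √6 (p(x, D) = √(3 + 3) = √6)
y(u) = u*(4 + u)
p(1, -5)*c(11, -10) + (-6 + y(2/(-4)))² = √6*(13 - 1*(-10)) + (-6 + (2/(-4))*(4 + 2/(-4)))² = √6*(13 + 10) + (-6 + (2*(-¼))*(4 + 2*(-¼)))² = √6*23 + (-6 - (4 - ½)/2)² = 23*√6 + (-6 - ½*7/2)² = 23*√6 + (-6 - 7/4)² = 23*√6 + (-31/4)² = 23*√6 + 961/16 = 961/16 + 23*√6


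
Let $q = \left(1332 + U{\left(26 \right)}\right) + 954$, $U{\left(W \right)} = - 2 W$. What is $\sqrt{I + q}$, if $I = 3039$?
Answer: $\sqrt{5273} \approx 72.615$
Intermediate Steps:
$q = 2234$ ($q = \left(1332 - 52\right) + 954 = 1280 + 954 = 2234$)
$\sqrt{I + q} = \sqrt{3039 + 2234} = \sqrt{5273}$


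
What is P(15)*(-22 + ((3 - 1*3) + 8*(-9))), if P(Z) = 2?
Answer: -188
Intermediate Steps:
P(15)*(-22 + ((3 - 1*3) + 8*(-9))) = 2*(-22 + ((3 - 1*3) + 8*(-9))) = 2*(-22 + ((3 - 3) - 72)) = 2*(-22 + (0 - 72)) = 2*(-22 - 72) = 2*(-94) = -188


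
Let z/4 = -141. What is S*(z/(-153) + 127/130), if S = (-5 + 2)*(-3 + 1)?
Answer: 30917/1105 ≈ 27.979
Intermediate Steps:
z = -564 (z = 4*(-141) = -564)
S = 6 (S = -3*(-2) = 6)
S*(z/(-153) + 127/130) = 6*(-564/(-153) + 127/130) = 6*(-564*(-1/153) + 127*(1/130)) = 6*(188/51 + 127/130) = 6*(30917/6630) = 30917/1105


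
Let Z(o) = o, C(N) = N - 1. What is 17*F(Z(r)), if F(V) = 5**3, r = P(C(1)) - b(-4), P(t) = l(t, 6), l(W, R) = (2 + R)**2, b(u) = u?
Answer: 2125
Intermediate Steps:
C(N) = -1 + N
P(t) = 64 (P(t) = (2 + 6)**2 = 8**2 = 64)
r = 68 (r = 64 - 1*(-4) = 64 + 4 = 68)
F(V) = 125
17*F(Z(r)) = 17*125 = 2125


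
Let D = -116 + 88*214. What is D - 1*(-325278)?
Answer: 343994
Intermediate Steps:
D = 18716 (D = -116 + 18832 = 18716)
D - 1*(-325278) = 18716 - 1*(-325278) = 18716 + 325278 = 343994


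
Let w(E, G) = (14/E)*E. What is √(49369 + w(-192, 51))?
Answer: 3*√5487 ≈ 222.22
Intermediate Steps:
w(E, G) = 14
√(49369 + w(-192, 51)) = √(49369 + 14) = √49383 = 3*√5487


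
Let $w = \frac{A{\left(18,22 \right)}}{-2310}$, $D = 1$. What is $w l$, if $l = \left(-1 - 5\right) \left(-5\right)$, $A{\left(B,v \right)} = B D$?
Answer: $- \frac{18}{77} \approx -0.23377$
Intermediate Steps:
$A{\left(B,v \right)} = B$ ($A{\left(B,v \right)} = B 1 = B$)
$l = 30$ ($l = \left(-6\right) \left(-5\right) = 30$)
$w = - \frac{3}{385}$ ($w = \frac{18}{-2310} = 18 \left(- \frac{1}{2310}\right) = - \frac{3}{385} \approx -0.0077922$)
$w l = \left(- \frac{3}{385}\right) 30 = - \frac{18}{77}$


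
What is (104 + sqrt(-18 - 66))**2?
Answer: 10732 + 416*I*sqrt(21) ≈ 10732.0 + 1906.4*I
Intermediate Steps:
(104 + sqrt(-18 - 66))**2 = (104 + sqrt(-84))**2 = (104 + 2*I*sqrt(21))**2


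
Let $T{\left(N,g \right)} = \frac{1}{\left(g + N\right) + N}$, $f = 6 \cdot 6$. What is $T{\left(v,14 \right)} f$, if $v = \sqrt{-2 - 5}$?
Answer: $\frac{9}{4} - \frac{9 i \sqrt{7}}{28} \approx 2.25 - 0.85042 i$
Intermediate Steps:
$f = 36$
$v = i \sqrt{7}$ ($v = \sqrt{-7} = i \sqrt{7} \approx 2.6458 i$)
$T{\left(N,g \right)} = \frac{1}{g + 2 N}$ ($T{\left(N,g \right)} = \frac{1}{\left(N + g\right) + N} = \frac{1}{g + 2 N}$)
$T{\left(v,14 \right)} f = \frac{1}{14 + 2 i \sqrt{7}} \cdot 36 = \frac{36}{14 + 2 i \sqrt{7}}$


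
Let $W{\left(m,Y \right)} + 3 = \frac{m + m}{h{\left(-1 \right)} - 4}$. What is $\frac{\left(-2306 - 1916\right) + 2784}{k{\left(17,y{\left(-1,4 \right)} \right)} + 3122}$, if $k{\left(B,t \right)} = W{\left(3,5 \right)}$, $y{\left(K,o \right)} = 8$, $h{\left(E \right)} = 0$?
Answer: $- \frac{2876}{6235} \approx -0.46127$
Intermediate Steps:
$W{\left(m,Y \right)} = -3 - \frac{m}{2}$ ($W{\left(m,Y \right)} = -3 + \frac{m + m}{0 - 4} = -3 + \frac{2 m}{-4} = -3 + 2 m \left(- \frac{1}{4}\right) = -3 - \frac{m}{2}$)
$k{\left(B,t \right)} = - \frac{9}{2}$ ($k{\left(B,t \right)} = -3 - \frac{3}{2} = - \frac{9}{2}$)
$\frac{\left(-2306 - 1916\right) + 2784}{k{\left(17,y{\left(-1,4 \right)} \right)} + 3122} = \frac{\left(-2306 - 1916\right) + 2784}{- \frac{9}{2} + 3122} = \frac{-4222 + 2784}{\frac{6235}{2}} = \left(-1438\right) \frac{2}{6235} = - \frac{2876}{6235}$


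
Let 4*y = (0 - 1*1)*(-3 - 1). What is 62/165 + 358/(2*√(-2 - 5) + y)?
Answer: 60868/4785 - 716*I*√7/29 ≈ 12.721 - 65.323*I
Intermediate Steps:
y = 1 (y = ((0 - 1*1)*(-3 - 1))/4 = ((0 - 1)*(-4))/4 = (-1*(-4))/4 = (¼)*4 = 1)
62/165 + 358/(2*√(-2 - 5) + y) = 62/165 + 358/(2*√(-2 - 5) + 1) = 62*(1/165) + 358/(2*√(-7) + 1) = 62/165 + 358/(2*(I*√7) + 1) = 62/165 + 358/(2*I*√7 + 1) = 62/165 + 358/(1 + 2*I*√7)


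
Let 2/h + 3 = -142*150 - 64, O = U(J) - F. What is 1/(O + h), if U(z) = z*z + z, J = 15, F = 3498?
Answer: -21367/69613688 ≈ -0.00030694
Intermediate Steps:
U(z) = z + z² (U(z) = z² + z = z + z²)
O = -3258 (O = 15*(1 + 15) - 1*3498 = 15*16 - 3498 = 240 - 3498 = -3258)
h = -2/21367 (h = 2/(-3 + (-142*150 - 64)) = 2/(-3 + (-21300 - 64)) = 2/(-3 - 21364) = 2/(-21367) = 2*(-1/21367) = -2/21367 ≈ -9.3602e-5)
1/(O + h) = 1/(-3258 - 2/21367) = 1/(-69613688/21367) = -21367/69613688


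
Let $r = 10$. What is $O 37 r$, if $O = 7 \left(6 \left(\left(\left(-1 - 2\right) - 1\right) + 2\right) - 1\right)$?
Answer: $-33670$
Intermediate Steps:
$O = -91$ ($O = 7 \left(6 \left(\left(-3 - 1\right) + 2\right) - 1\right) = 7 \left(6 \left(-4 + 2\right) - 1\right) = 7 \left(6 \left(-2\right) - 1\right) = 7 \left(-12 - 1\right) = 7 \left(-13\right) = -91$)
$O 37 r = \left(-91\right) 37 \cdot 10 = \left(-3367\right) 10 = -33670$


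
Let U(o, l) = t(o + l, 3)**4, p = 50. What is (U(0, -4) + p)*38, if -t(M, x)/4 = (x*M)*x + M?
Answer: 24903681900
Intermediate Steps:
t(M, x) = -4*M - 4*M*x**2 (t(M, x) = -4*((x*M)*x + M) = -4*((M*x)*x + M) = -4*(M*x**2 + M) = -4*(M + M*x**2) = -4*M - 4*M*x**2)
U(o, l) = (-40*l - 40*o)**4 (U(o, l) = (-4*(o + l)*(1 + 3**2))**4 = (-4*(l + o)*(1 + 9))**4 = (-4*(l + o)*10)**4 = (-40*l - 40*o)**4)
(U(0, -4) + p)*38 = (2560000*(-4 + 0)**4 + 50)*38 = (2560000*(-4)**4 + 50)*38 = (2560000*256 + 50)*38 = (655360000 + 50)*38 = 655360050*38 = 24903681900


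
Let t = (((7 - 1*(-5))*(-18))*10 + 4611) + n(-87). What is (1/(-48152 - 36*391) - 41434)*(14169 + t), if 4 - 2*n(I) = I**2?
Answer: -66199263418275/124456 ≈ -5.3191e+8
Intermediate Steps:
n(I) = 2 - I**2/2
t = -2663/2 (t = (((7 - 1*(-5))*(-18))*10 + 4611) + (2 - 1/2*(-87)**2) = (((7 + 5)*(-18))*10 + 4611) + (2 - 1/2*7569) = ((12*(-18))*10 + 4611) + (2 - 7569/2) = (-216*10 + 4611) - 7565/2 = (-2160 + 4611) - 7565/2 = 2451 - 7565/2 = -2663/2 ≈ -1331.5)
(1/(-48152 - 36*391) - 41434)*(14169 + t) = (1/(-48152 - 36*391) - 41434)*(14169 - 2663/2) = (1/(-48152 - 14076) - 41434)*(25675/2) = (1/(-62228) - 41434)*(25675/2) = (-1/62228 - 41434)*(25675/2) = -2578354953/62228*25675/2 = -66199263418275/124456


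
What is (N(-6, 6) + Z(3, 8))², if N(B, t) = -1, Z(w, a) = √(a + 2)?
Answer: (1 - √10)² ≈ 4.6754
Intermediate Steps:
Z(w, a) = √(2 + a)
(N(-6, 6) + Z(3, 8))² = (-1 + √(2 + 8))² = (-1 + √10)²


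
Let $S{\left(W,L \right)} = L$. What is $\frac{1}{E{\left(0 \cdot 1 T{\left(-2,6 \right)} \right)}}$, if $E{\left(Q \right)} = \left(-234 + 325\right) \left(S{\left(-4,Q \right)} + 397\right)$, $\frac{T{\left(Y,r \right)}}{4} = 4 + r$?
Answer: $\frac{1}{36127} \approx 2.768 \cdot 10^{-5}$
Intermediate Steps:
$T{\left(Y,r \right)} = 16 + 4 r$ ($T{\left(Y,r \right)} = 4 \left(4 + r\right) = 16 + 4 r$)
$E{\left(Q \right)} = 36127 + 91 Q$ ($E{\left(Q \right)} = \left(-234 + 325\right) \left(Q + 397\right) = 91 \left(397 + Q\right) = 36127 + 91 Q$)
$\frac{1}{E{\left(0 \cdot 1 T{\left(-2,6 \right)} \right)}} = \frac{1}{36127 + 91 \cdot 0 \cdot 1 \left(16 + 4 \cdot 6\right)} = \frac{1}{36127 + 91 \cdot 0 \left(16 + 24\right)} = \frac{1}{36127 + 91 \cdot 0 \cdot 40} = \frac{1}{36127 + 91 \cdot 0} = \frac{1}{36127 + 0} = \frac{1}{36127}$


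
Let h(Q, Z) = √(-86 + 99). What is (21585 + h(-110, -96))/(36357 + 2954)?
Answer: 21585/39311 + √13/39311 ≈ 0.54917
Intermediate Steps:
h(Q, Z) = √13
(21585 + h(-110, -96))/(36357 + 2954) = (21585 + √13)/(36357 + 2954) = (21585 + √13)/39311 = (21585 + √13)*(1/39311) = 21585/39311 + √13/39311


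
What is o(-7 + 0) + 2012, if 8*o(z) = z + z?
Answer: 8041/4 ≈ 2010.3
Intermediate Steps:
o(z) = z/4 (o(z) = (z + z)/8 = (2*z)/8 = z/4)
o(-7 + 0) + 2012 = (-7 + 0)/4 + 2012 = (1/4)*(-7) + 2012 = -7/4 + 2012 = 8041/4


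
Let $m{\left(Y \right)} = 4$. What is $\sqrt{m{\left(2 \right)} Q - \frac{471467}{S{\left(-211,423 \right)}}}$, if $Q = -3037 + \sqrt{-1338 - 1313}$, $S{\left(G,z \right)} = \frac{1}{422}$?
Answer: $\sqrt{-198971222 + 4 i \sqrt{2651}} \approx 0.007 + 14106.0 i$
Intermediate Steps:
$S{\left(G,z \right)} = \frac{1}{422}$
$Q = -3037 + i \sqrt{2651}$ ($Q = -3037 + \sqrt{-1338 - 1313} = -3037 + \sqrt{-2651} = -3037 + i \sqrt{2651} \approx -3037.0 + 51.488 i$)
$\sqrt{m{\left(2 \right)} Q - \frac{471467}{S{\left(-211,423 \right)}}} = \sqrt{4 \left(-3037 + i \sqrt{2651}\right) - 471467 \frac{1}{\frac{1}{422}}} = \sqrt{\left(-12148 + 4 i \sqrt{2651}\right) - 198959074} = \sqrt{-198971222 + 4 i \sqrt{2651}}$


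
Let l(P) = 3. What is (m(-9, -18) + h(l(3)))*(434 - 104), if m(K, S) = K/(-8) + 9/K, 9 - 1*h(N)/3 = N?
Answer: 23925/4 ≈ 5981.3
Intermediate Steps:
h(N) = 27 - 3*N
m(K, S) = 9/K - K/8 (m(K, S) = K*(-⅛) + 9/K = -K/8 + 9/K = 9/K - K/8)
(m(-9, -18) + h(l(3)))*(434 - 104) = ((9/(-9) - ⅛*(-9)) + (27 - 3*3))*(434 - 104) = ((9*(-⅑) + 9/8) + (27 - 9))*330 = ((-1 + 9/8) + 18)*330 = (⅛ + 18)*330 = (145/8)*330 = 23925/4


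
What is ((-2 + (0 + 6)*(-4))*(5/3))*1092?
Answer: -47320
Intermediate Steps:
((-2 + (0 + 6)*(-4))*(5/3))*1092 = ((-2 + 6*(-4))*(5*(⅓)))*1092 = ((-2 - 24)*(5/3))*1092 = -26*5/3*1092 = -130/3*1092 = -47320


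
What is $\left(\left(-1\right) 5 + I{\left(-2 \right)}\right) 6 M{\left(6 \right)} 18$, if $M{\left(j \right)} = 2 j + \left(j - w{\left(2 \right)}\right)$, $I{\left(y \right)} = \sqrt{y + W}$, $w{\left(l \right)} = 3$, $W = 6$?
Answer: $-4860$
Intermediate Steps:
$I{\left(y \right)} = \sqrt{6 + y}$ ($I{\left(y \right)} = \sqrt{y + 6} = \sqrt{6 + y}$)
$M{\left(j \right)} = -3 + 3 j$ ($M{\left(j \right)} = 2 j + \left(j - 3\right) = 2 j + \left(-3 + j\right) = -3 + 3 j$)
$\left(\left(-1\right) 5 + I{\left(-2 \right)}\right) 6 M{\left(6 \right)} 18 = \left(\left(-1\right) 5 + \sqrt{6 - 2}\right) 6 \left(-3 + 3 \cdot 6\right) 18 = \left(-5 + \sqrt{4}\right) 6 \left(-3 + 18\right) 18 = \left(-5 + 2\right) 6 \cdot 15 \cdot 18 = \left(-3\right) 6 \cdot 15 \cdot 18 = \left(-18\right) 15 \cdot 18 = \left(-270\right) 18 = -4860$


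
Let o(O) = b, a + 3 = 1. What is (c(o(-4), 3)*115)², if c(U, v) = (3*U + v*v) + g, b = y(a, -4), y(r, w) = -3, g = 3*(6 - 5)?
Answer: 119025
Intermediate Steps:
g = 3 (g = 3*1 = 3)
a = -2 (a = -3 + 1 = -2)
b = -3
o(O) = -3
c(U, v) = 3 + v² + 3*U (c(U, v) = (3*U + v*v) + 3 = (3*U + v²) + 3 = (v² + 3*U) + 3 = 3 + v² + 3*U)
(c(o(-4), 3)*115)² = ((3 + 3² + 3*(-3))*115)² = ((3 + 9 - 9)*115)² = (3*115)² = 345² = 119025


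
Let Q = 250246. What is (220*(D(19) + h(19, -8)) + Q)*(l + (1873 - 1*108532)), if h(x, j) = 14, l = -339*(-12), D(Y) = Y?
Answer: -26417798046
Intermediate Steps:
l = 4068
(220*(D(19) + h(19, -8)) + Q)*(l + (1873 - 1*108532)) = (220*(19 + 14) + 250246)*(4068 + (1873 - 1*108532)) = (220*33 + 250246)*(4068 + (1873 - 108532)) = (7260 + 250246)*(4068 - 106659) = 257506*(-102591) = -26417798046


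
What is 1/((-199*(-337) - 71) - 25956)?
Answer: 1/41036 ≈ 2.4369e-5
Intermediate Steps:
1/((-199*(-337) - 71) - 25956) = 1/((67063 - 71) - 25956) = 1/(66992 - 25956) = 1/41036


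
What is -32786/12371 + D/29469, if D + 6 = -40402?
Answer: -1466058002/364560999 ≈ -4.0214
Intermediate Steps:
D = -40408 (D = -6 - 40402 = -40408)
-32786/12371 + D/29469 = -32786/12371 - 40408/29469 = -1466058002/364560999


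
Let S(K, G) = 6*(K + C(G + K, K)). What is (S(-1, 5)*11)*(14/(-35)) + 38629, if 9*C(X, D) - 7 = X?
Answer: 579347/15 ≈ 38623.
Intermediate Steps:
C(X, D) = 7/9 + X/9
S(K, G) = 14/3 + 2*G/3 + 20*K/3 (S(K, G) = 6*(K + (7/9 + (G + K)/9)) = 6*(K + (7/9 + (G/9 + K/9))) = 6*(K + (7/9 + G/9 + K/9)) = 6*(7/9 + G/9 + 10*K/9) = 14/3 + 2*G/3 + 20*K/3)
(S(-1, 5)*11)*(14/(-35)) + 38629 = ((14/3 + (⅔)*5 + (20/3)*(-1))*11)*(14/(-35)) + 38629 = ((14/3 + 10/3 - 20/3)*11)*(14*(-1/35)) + 38629 = ((4/3)*11)*(-⅖) + 38629 = (44/3)*(-⅖) + 38629 = -88/15 + 38629 = 579347/15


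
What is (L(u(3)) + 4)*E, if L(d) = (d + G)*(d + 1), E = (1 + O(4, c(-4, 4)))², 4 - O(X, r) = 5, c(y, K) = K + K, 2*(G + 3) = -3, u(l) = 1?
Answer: 0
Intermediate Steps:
G = -9/2 (G = -3 + (½)*(-3) = -3 - 3/2 = -9/2 ≈ -4.5000)
c(y, K) = 2*K
O(X, r) = -1 (O(X, r) = 4 - 1*5 = 4 - 5 = -1)
E = 0 (E = (1 - 1)² = 0² = 0)
L(d) = (1 + d)*(-9/2 + d) (L(d) = (d - 9/2)*(d + 1) = (-9/2 + d)*(1 + d) = (1 + d)*(-9/2 + d))
(L(u(3)) + 4)*E = ((-9/2 + 1² - 7/2*1) + 4)*0 = ((-9/2 + 1 - 7/2) + 4)*0 = (-7 + 4)*0 = -3*0 = 0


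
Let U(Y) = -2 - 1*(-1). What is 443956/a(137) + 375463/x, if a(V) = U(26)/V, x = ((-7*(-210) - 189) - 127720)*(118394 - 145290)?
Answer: -206837483568698905/3400703344 ≈ -6.0822e+7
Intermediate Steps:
x = 3400703344 (x = ((1470 - 189) - 127720)*(-26896) = (1281 - 127720)*(-26896) = -126439*(-26896) = 3400703344)
U(Y) = -1 (U(Y) = -2 + 1 = -1)
a(V) = -1/V
443956/a(137) + 375463/x = 443956/((-1/137)) + 375463/3400703344 = 443956/((-1*1/137)) + 375463*(1/3400703344) = 443956/(-1/137) + 375463/3400703344 = 443956*(-137) + 375463/3400703344 = -60821972 + 375463/3400703344 = -206837483568698905/3400703344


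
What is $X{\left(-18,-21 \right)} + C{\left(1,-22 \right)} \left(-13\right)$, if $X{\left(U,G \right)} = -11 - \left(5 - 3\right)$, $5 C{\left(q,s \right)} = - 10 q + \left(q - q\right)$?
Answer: $13$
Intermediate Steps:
$C{\left(q,s \right)} = - 2 q$ ($C{\left(q,s \right)} = \frac{- 10 q + \left(q - q\right)}{5} = \frac{- 10 q + 0}{5} = \frac{\left(-10\right) q}{5} = - 2 q$)
$X{\left(U,G \right)} = -13$ ($X{\left(U,G \right)} = -11 - \left(5 - 3\right) = -11 - 2 = -13$)
$X{\left(-18,-21 \right)} + C{\left(1,-22 \right)} \left(-13\right) = -13 + \left(-2\right) 1 \left(-13\right) = -13 - -26 = -13 + 26 = 13$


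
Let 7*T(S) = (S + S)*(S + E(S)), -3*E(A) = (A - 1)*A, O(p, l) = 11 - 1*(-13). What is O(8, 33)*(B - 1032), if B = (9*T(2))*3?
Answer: -169920/7 ≈ -24274.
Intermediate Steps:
O(p, l) = 24 (O(p, l) = 11 + 13 = 24)
E(A) = -A*(-1 + A)/3 (E(A) = -(A - 1)*A/3 = -(-1 + A)*A/3 = -A*(-1 + A)/3)
T(S) = 2*S*(S + S*(1 - S)/3)/7 (T(S) = ((S + S)*(S + S*(1 - S)/3))/7 = ((2*S)*(S + S*(1 - S)/3))/7 = (2*S*(S + S*(1 - S)/3))/7 = 2*S*(S + S*(1 - S)/3)/7)
B = 144/7 (B = (9*((2/21)*2**2*(4 - 1*2)))*3 = (9*((2/21)*4*(4 - 2)))*3 = (9*((2/21)*4*2))*3 = (9*(16/21))*3 = (48/7)*3 = 144/7 ≈ 20.571)
O(8, 33)*(B - 1032) = 24*(144/7 - 1032) = 24*(-7080/7) = -169920/7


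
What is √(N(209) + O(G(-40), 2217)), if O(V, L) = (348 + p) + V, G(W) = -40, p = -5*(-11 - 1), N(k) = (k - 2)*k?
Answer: √43631 ≈ 208.88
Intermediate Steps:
N(k) = k*(-2 + k) (N(k) = (-2 + k)*k = k*(-2 + k))
p = 60 (p = -5*(-12) = 60)
O(V, L) = 408 + V (O(V, L) = (348 + 60) + V = 408 + V)
√(N(209) + O(G(-40), 2217)) = √(209*(-2 + 209) + (408 - 40)) = √(209*207 + 368) = √(43263 + 368) = √43631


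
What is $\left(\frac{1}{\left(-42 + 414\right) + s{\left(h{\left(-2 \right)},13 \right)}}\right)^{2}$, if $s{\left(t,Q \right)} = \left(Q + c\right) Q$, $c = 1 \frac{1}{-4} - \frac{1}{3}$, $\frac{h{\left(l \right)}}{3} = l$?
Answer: $\frac{144}{40972801} \approx 3.5145 \cdot 10^{-6}$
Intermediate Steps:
$h{\left(l \right)} = 3 l$
$c = - \frac{7}{12}$ ($c = 1 \left(- \frac{1}{4}\right) - \frac{1}{3} = - \frac{1}{4} - \frac{1}{3} = - \frac{7}{12} \approx -0.58333$)
$s{\left(t,Q \right)} = Q \left(- \frac{7}{12} + Q\right)$ ($s{\left(t,Q \right)} = \left(Q - \frac{7}{12}\right) Q = \left(- \frac{7}{12} + Q\right) Q = Q \left(- \frac{7}{12} + Q\right)$)
$\left(\frac{1}{\left(-42 + 414\right) + s{\left(h{\left(-2 \right)},13 \right)}}\right)^{2} = \left(\frac{1}{\left(-42 + 414\right) + \frac{1}{12} \cdot 13 \left(-7 + 12 \cdot 13\right)}\right)^{2} = \left(\frac{1}{372 + \frac{1}{12} \cdot 13 \left(-7 + 156\right)}\right)^{2} = \left(\frac{1}{372 + \frac{1}{12} \cdot 13 \cdot 149}\right)^{2} = \left(\frac{1}{372 + \frac{1937}{12}}\right)^{2} = \left(\frac{1}{\frac{6401}{12}}\right)^{2} = \left(\frac{12}{6401}\right)^{2} = \frac{144}{40972801}$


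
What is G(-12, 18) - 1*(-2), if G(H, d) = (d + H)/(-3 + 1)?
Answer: -1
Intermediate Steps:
G(H, d) = -H/2 - d/2 (G(H, d) = (H + d)/(-2) = (H + d)*(-1/2) = -H/2 - d/2)
G(-12, 18) - 1*(-2) = (-1/2*(-12) - 1/2*18) - 1*(-2) = (6 - 9) + 2 = -3 + 2 = -1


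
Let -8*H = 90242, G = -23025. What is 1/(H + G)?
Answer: -4/137221 ≈ -2.9150e-5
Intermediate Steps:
H = -45121/4 (H = -1/8*90242 = -45121/4 ≈ -11280.)
1/(H + G) = 1/(-45121/4 - 23025) = 1/(-137221/4) = -4/137221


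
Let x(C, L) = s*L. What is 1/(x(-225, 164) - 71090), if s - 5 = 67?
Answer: -1/59282 ≈ -1.6869e-5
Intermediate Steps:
s = 72 (s = 5 + 67 = 72)
x(C, L) = 72*L
1/(x(-225, 164) - 71090) = 1/(72*164 - 71090) = 1/(11808 - 71090) = 1/(-59282) = -1/59282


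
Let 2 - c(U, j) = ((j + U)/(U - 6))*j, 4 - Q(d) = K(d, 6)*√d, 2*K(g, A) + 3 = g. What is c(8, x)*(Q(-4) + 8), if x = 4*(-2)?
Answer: 24 + 14*I ≈ 24.0 + 14.0*I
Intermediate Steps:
K(g, A) = -3/2 + g/2
x = -8
Q(d) = 4 - √d*(-3/2 + d/2) (Q(d) = 4 - (-3/2 + d/2)*√d = 4 - √d*(-3/2 + d/2))
c(U, j) = 2 - j*(U + j)/(-6 + U) (c(U, j) = 2 - (j + U)/(U - 6)*j = 2 - (U + j)/(-6 + U)*j = 2 - j*(U + j)/(-6 + U))
c(8, x)*(Q(-4) + 8) = ((-12 - 1*(-8)² + 2*8 - 1*8*(-8))/(-6 + 8))*((4 + √(-4)*(3 - 1*(-4))/2) + 8) = ((-12 - 1*64 + 16 + 64)/2)*((4 + (2*I)*(3 + 4)/2) + 8) = ((-12 - 64 + 16 + 64)/2)*((4 + (½)*(2*I)*7) + 8) = ((½)*4)*((4 + 7*I) + 8) = 2*(12 + 7*I) = 24 + 14*I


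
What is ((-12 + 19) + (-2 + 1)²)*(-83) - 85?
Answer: -749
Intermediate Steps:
((-12 + 19) + (-2 + 1)²)*(-83) - 85 = (7 + (-1)²)*(-83) - 85 = (7 + 1)*(-83) - 85 = 8*(-83) - 85 = -664 - 85 = -749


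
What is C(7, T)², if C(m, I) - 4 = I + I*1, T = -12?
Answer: 400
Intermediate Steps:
C(m, I) = 4 + 2*I (C(m, I) = 4 + (I + I*1) = 4 + (I + I) = 4 + 2*I)
C(7, T)² = (4 + 2*(-12))² = (4 - 24)² = (-20)² = 400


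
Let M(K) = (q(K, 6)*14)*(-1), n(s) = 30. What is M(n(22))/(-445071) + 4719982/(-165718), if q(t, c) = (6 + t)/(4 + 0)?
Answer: -350117704709/12292712663 ≈ -28.482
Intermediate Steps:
q(t, c) = 3/2 + t/4 (q(t, c) = (6 + t)/4 = (6 + t)*(1/4) = 3/2 + t/4)
M(K) = -21 - 7*K/2 (M(K) = ((3/2 + K/4)*14)*(-1) = (21 + 7*K/2)*(-1) = -21 - 7*K/2)
M(n(22))/(-445071) + 4719982/(-165718) = (-21 - 7/2*30)/(-445071) + 4719982/(-165718) = (-21 - 105)*(-1/445071) + 4719982*(-1/165718) = -126*(-1/445071) - 2359991/82859 = 42/148357 - 2359991/82859 = -350117704709/12292712663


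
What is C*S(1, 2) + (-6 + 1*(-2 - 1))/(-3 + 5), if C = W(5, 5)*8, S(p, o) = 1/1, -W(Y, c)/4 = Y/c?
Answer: -73/2 ≈ -36.500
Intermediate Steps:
W(Y, c) = -4*Y/c
S(p, o) = 1
C = -32 (C = -4*5/5*8 = -4*5*⅕*8 = -4*8 = -32)
C*S(1, 2) + (-6 + 1*(-2 - 1))/(-3 + 5) = -32*1 + (-6 + 1*(-2 - 1))/(-3 + 5) = -32 + (-6 + 1*(-3))/2 = -32 + (-6 - 3)*(½) = -32 - 9*½ = -32 - 9/2 = -73/2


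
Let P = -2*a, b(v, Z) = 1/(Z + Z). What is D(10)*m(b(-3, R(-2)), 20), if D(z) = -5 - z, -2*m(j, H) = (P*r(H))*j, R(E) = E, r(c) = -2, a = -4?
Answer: 30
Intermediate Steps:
b(v, Z) = 1/(2*Z)
P = 8 (P = -2*(-4) = 8)
m(j, H) = 8*j (m(j, H) = -8*(-2)*j/2 = -(-8)*j = 8*j)
D(10)*m(b(-3, R(-2)), 20) = (-5 - 1*10)*(8*((½)/(-2))) = (-5 - 10)*(8*((½)*(-½))) = -120*(-1)/4 = -15*(-2) = 30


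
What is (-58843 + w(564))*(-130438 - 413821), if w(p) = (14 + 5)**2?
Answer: 31829354838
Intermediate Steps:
w(p) = 361 (w(p) = 19**2 = 361)
(-58843 + w(564))*(-130438 - 413821) = (-58843 + 361)*(-130438 - 413821) = -58482*(-544259) = 31829354838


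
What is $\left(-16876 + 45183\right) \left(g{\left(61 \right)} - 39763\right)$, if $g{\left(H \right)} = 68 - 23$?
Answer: $-1124297426$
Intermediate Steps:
$g{\left(H \right)} = 45$
$\left(-16876 + 45183\right) \left(g{\left(61 \right)} - 39763\right) = \left(-16876 + 45183\right) \left(45 - 39763\right) = 28307 \left(-39718\right) = -1124297426$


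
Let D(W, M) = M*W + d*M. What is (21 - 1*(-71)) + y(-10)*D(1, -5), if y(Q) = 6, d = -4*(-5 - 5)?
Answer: -1138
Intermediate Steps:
d = 40 (d = -4*(-10) = 40)
D(W, M) = 40*M + M*W (D(W, M) = M*W + 40*M = 40*M + M*W)
(21 - 1*(-71)) + y(-10)*D(1, -5) = (21 - 1*(-71)) + 6*(-5*(40 + 1)) = (21 + 71) + 6*(-5*41) = 92 + 6*(-205) = 92 - 1230 = -1138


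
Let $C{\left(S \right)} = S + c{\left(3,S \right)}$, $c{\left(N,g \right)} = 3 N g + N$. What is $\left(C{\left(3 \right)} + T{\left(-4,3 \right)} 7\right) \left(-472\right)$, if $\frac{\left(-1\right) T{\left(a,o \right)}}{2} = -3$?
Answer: $-35400$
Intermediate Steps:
$c{\left(N,g \right)} = N + 3 N g$ ($c{\left(N,g \right)} = 3 N g + N = N + 3 N g$)
$T{\left(a,o \right)} = 6$ ($T{\left(a,o \right)} = \left(-2\right) \left(-3\right) = 6$)
$C{\left(S \right)} = 3 + 10 S$ ($C{\left(S \right)} = S + 3 \left(1 + 3 S\right) = S + \left(3 + 9 S\right) = 3 + 10 S$)
$\left(C{\left(3 \right)} + T{\left(-4,3 \right)} 7\right) \left(-472\right) = \left(\left(3 + 10 \cdot 3\right) + 6 \cdot 7\right) \left(-472\right) = \left(\left(3 + 30\right) + 42\right) \left(-472\right) = \left(33 + 42\right) \left(-472\right) = 75 \left(-472\right) = -35400$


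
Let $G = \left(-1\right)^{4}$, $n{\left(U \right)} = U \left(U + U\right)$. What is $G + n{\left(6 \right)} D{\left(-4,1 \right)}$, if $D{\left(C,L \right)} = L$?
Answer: $73$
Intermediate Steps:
$n{\left(U \right)} = 2 U^{2}$ ($n{\left(U \right)} = U 2 U = 2 U^{2}$)
$G = 1$
$G + n{\left(6 \right)} D{\left(-4,1 \right)} = 1 + 2 \cdot 6^{2} \cdot 1 = 1 + 2 \cdot 36 \cdot 1 = 1 + 72 \cdot 1 = 1 + 72 = 73$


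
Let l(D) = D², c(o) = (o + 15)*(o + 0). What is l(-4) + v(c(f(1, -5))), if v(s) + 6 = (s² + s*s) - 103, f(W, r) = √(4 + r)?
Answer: -541 - 60*I ≈ -541.0 - 60.0*I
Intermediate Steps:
c(o) = o*(15 + o) (c(o) = (15 + o)*o = o*(15 + o))
v(s) = -109 + 2*s² (v(s) = -6 + ((s² + s*s) - 103) = -6 + ((s² + s²) - 103) = -6 + (2*s² - 103) = -6 + (-103 + 2*s²) = -109 + 2*s²)
l(-4) + v(c(f(1, -5))) = (-4)² + (-109 + 2*(√(4 - 5)*(15 + √(4 - 5)))²) = 16 + (-109 + 2*(√(-1)*(15 + √(-1)))²) = 16 + (-109 + 2*(I*(15 + I))²) = 16 + (-109 + 2*(-(15 + I)²)) = 16 + (-109 - 2*(15 + I)²) = -93 - 2*(15 + I)²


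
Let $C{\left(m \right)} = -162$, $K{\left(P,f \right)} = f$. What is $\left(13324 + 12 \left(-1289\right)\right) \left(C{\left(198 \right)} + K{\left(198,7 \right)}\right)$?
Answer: $332320$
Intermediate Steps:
$\left(13324 + 12 \left(-1289\right)\right) \left(C{\left(198 \right)} + K{\left(198,7 \right)}\right) = \left(13324 + 12 \left(-1289\right)\right) \left(-162 + 7\right) = \left(13324 - 15468\right) \left(-155\right) = \left(-2144\right) \left(-155\right) = 332320$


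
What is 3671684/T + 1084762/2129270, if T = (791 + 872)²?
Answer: 5408995375129/2944321552315 ≈ 1.8371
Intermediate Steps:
T = 2765569 (T = 1663² = 2765569)
3671684/T + 1084762/2129270 = 3671684/2765569 + 1084762/2129270 = 3671684*(1/2765569) + 1084762*(1/2129270) = 3671684/2765569 + 542381/1064635 = 5408995375129/2944321552315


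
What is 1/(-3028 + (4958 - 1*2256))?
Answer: -1/326 ≈ -0.0030675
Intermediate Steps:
1/(-3028 + (4958 - 1*2256)) = 1/(-3028 + (4958 - 2256)) = 1/(-3028 + 2702) = 1/(-326) = -1/326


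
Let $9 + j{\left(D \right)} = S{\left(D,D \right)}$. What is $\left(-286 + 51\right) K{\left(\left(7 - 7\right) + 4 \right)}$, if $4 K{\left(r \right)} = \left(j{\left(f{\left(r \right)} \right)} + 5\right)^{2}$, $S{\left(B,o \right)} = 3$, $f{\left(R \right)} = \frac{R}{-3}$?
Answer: $- \frac{235}{4} \approx -58.75$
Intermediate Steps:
$f{\left(R \right)} = - \frac{R}{3}$ ($f{\left(R \right)} = R \left(- \frac{1}{3}\right) = - \frac{R}{3}$)
$j{\left(D \right)} = -6$ ($j{\left(D \right)} = -9 + 3 = -6$)
$K{\left(r \right)} = \frac{1}{4}$ ($K{\left(r \right)} = \frac{\left(-6 + 5\right)^{2}}{4} = \frac{\left(-1\right)^{2}}{4} = \frac{1}{4} \cdot 1 = \frac{1}{4}$)
$\left(-286 + 51\right) K{\left(\left(7 - 7\right) + 4 \right)} = \left(-286 + 51\right) \frac{1}{4} = \left(-235\right) \frac{1}{4} = - \frac{235}{4}$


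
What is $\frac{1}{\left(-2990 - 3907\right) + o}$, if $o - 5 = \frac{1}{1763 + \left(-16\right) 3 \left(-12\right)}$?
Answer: $- \frac{2339}{16120387} \approx -0.0001451$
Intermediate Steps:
$o = \frac{11696}{2339}$ ($o = 5 + \frac{1}{1763 + \left(-16\right) 3 \left(-12\right)} = 5 + \frac{1}{1763 - -576} = 5 + \frac{1}{1763 + 576} = 5 + \frac{1}{2339} = \frac{11696}{2339} \approx 5.0004$)
$\frac{1}{\left(-2990 - 3907\right) + o} = \frac{1}{\left(-2990 - 3907\right) + \frac{11696}{2339}} = \frac{1}{-6897 + \frac{11696}{2339}} = \frac{1}{- \frac{16120387}{2339}} = - \frac{2339}{16120387}$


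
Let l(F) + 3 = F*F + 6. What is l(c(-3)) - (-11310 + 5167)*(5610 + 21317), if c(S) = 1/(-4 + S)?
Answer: 8105215637/49 ≈ 1.6541e+8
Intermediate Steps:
l(F) = 3 + F² (l(F) = -3 + (F*F + 6) = -3 + (F² + 6) = -3 + (6 + F²) = 3 + F²)
l(c(-3)) - (-11310 + 5167)*(5610 + 21317) = (3 + (1/(-4 - 3))²) - (-11310 + 5167)*(5610 + 21317) = (3 + (1/(-7))²) - (-6143)*26927 = (3 + (-⅐)²) - 1*(-165412561) = (3 + 1/49) + 165412561 = 148/49 + 165412561 = 8105215637/49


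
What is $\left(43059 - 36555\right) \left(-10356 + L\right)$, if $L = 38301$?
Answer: $181754280$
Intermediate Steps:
$\left(43059 - 36555\right) \left(-10356 + L\right) = \left(43059 - 36555\right) \left(-10356 + 38301\right) = 6504 \cdot 27945 = 181754280$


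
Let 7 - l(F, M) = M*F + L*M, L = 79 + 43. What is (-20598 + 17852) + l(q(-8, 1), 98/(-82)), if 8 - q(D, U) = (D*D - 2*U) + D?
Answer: -108575/41 ≈ -2648.2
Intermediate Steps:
q(D, U) = 8 - D - D² + 2*U (q(D, U) = 8 - ((D*D - 2*U) + D) = 8 - ((D² - 2*U) + D) = 8 - (D + D² - 2*U) = 8 + (-D - D² + 2*U) = 8 - D - D² + 2*U)
L = 122
l(F, M) = 7 - 122*M - F*M (l(F, M) = 7 - (M*F + 122*M) = 7 - (F*M + 122*M) = 7 - (122*M + F*M) = 7 + (-122*M - F*M) = 7 - 122*M - F*M)
(-20598 + 17852) + l(q(-8, 1), 98/(-82)) = (-20598 + 17852) + (7 - 11956/(-82) - (8 - 1*(-8) - 1*(-8)² + 2*1)*98/(-82)) = -2746 + (7 - 11956*(-1)/82 - (8 + 8 - 1*64 + 2)*98*(-1/82)) = -2746 + (7 - 122*(-49/41) - 1*(8 + 8 - 64 + 2)*(-49/41)) = -2746 + (7 + 5978/41 - 1*(-46)*(-49/41)) = -2746 + (7 + 5978/41 - 2254/41) = -2746 + 4011/41 = -108575/41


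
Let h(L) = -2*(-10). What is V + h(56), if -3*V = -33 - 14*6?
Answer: 59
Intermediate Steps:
h(L) = 20
V = 39 (V = -(-33 - 14*6)/3 = -(-33 - 84)/3 = -1/3*(-117) = 39)
V + h(56) = 39 + 20 = 59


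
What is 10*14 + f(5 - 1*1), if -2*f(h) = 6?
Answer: 137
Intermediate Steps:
f(h) = -3 (f(h) = -1/2*6 = -3)
10*14 + f(5 - 1*1) = 10*14 - 3 = 140 - 3 = 137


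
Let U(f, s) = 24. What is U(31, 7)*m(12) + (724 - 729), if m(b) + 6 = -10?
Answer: -389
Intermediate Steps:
m(b) = -16 (m(b) = -6 - 10 = -16)
U(31, 7)*m(12) + (724 - 729) = 24*(-16) + (724 - 729) = -384 - 5 = -389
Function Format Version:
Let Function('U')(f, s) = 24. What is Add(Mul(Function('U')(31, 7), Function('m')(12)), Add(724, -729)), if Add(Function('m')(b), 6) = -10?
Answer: -389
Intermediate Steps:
Function('m')(b) = -16 (Function('m')(b) = Add(-6, -10) = -16)
Add(Mul(Function('U')(31, 7), Function('m')(12)), Add(724, -729)) = Add(Mul(24, -16), Add(724, -729)) = Add(-384, -5) = -389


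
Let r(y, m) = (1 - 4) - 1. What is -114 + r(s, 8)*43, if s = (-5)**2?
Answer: -286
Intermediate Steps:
s = 25
r(y, m) = -4 (r(y, m) = -3 - 1 = -4)
-114 + r(s, 8)*43 = -114 - 4*43 = -114 - 172 = -286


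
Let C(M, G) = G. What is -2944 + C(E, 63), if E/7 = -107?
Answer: -2881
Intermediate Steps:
E = -749 (E = 7*(-107) = -749)
-2944 + C(E, 63) = -2944 + 63 = -2881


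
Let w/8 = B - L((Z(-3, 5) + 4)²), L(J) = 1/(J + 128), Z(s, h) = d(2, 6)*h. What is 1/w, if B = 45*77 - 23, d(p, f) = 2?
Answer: 81/2230414 ≈ 3.6316e-5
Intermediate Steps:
Z(s, h) = 2*h
B = 3442 (B = 3465 - 23 = 3442)
L(J) = 1/(128 + J)
w = 2230414/81 (w = 8*(3442 - 1/(128 + (2*5 + 4)²)) = 8*(3442 - 1/(128 + (10 + 4)²)) = 8*(3442 - 1/(128 + 14²)) = 8*(3442 - 1/(128 + 196)) = 8*(3442 - 1/324) = 8*(1115207/324) = 2230414/81 ≈ 27536.)
1/w = 1/(2230414/81) = 81/2230414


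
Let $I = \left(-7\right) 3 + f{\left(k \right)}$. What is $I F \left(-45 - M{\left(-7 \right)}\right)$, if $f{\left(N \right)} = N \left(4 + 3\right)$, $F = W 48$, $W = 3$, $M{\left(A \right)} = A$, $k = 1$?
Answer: $76608$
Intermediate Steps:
$F = 144$ ($F = 3 \cdot 48 = 144$)
$f{\left(N \right)} = 7 N$ ($f{\left(N \right)} = N 7 = 7 N$)
$I = -14$ ($I = \left(-7\right) 3 + 7 \cdot 1 = -21 + 7 = -14$)
$I F \left(-45 - M{\left(-7 \right)}\right) = \left(-14\right) 144 \left(-45 - -7\right) = - 2016 \left(-45 + 7\right) = \left(-2016\right) \left(-38\right) = 76608$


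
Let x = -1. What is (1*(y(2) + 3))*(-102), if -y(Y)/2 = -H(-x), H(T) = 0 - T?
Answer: -102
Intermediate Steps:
H(T) = -T
y(Y) = -2 (y(Y) = -(-2)*(-(-1)*(-1)) = -(-2)*(-1*1) = -(-2)*(-1) = -2*1 = -2)
(1*(y(2) + 3))*(-102) = (1*(-2 + 3))*(-102) = (1*1)*(-102) = 1*(-102) = -102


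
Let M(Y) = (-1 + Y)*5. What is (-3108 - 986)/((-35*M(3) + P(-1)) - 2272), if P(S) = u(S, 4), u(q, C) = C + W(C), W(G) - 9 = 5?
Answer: 2047/1302 ≈ 1.5722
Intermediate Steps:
W(G) = 14 (W(G) = 9 + 5 = 14)
u(q, C) = 14 + C (u(q, C) = C + 14 = 14 + C)
P(S) = 18 (P(S) = 14 + 4 = 18)
M(Y) = -5 + 5*Y
(-3108 - 986)/((-35*M(3) + P(-1)) - 2272) = (-3108 - 986)/((-35*(-5 + 5*3) + 18) - 2272) = -4094/((-35*(-5 + 15) + 18) - 2272) = -4094/((-35*10 + 18) - 2272) = -4094/((-350 + 18) - 2272) = -4094/(-332 - 2272) = -4094/(-2604) = -4094*(-1/2604) = 2047/1302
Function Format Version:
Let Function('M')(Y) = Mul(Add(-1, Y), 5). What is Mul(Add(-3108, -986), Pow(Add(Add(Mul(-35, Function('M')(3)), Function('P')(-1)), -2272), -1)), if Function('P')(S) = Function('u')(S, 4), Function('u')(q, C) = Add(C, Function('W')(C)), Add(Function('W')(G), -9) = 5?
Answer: Rational(2047, 1302) ≈ 1.5722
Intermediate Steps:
Function('W')(G) = 14 (Function('W')(G) = Add(9, 5) = 14)
Function('u')(q, C) = Add(14, C) (Function('u')(q, C) = Add(C, 14) = Add(14, C))
Function('P')(S) = 18 (Function('P')(S) = Add(14, 4) = 18)
Function('M')(Y) = Add(-5, Mul(5, Y))
Mul(Add(-3108, -986), Pow(Add(Add(Mul(-35, Function('M')(3)), Function('P')(-1)), -2272), -1)) = Mul(Add(-3108, -986), Pow(Add(Add(Mul(-35, Add(-5, Mul(5, 3))), 18), -2272), -1)) = Mul(-4094, Pow(Add(Add(Mul(-35, Add(-5, 15)), 18), -2272), -1)) = Mul(-4094, Pow(Add(Add(Mul(-35, 10), 18), -2272), -1)) = Mul(-4094, Pow(Add(Add(-350, 18), -2272), -1)) = Mul(-4094, Pow(Add(-332, -2272), -1)) = Mul(-4094, Pow(-2604, -1)) = Mul(-4094, Rational(-1, 2604)) = Rational(2047, 1302)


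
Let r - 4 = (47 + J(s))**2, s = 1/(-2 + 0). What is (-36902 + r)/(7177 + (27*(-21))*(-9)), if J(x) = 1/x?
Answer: -34873/12280 ≈ -2.8398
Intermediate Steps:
s = -1/2 (s = 1/(-2) = -1/2 ≈ -0.50000)
r = 2029 (r = 4 + (47 + 1/(-1/2))**2 = 4 + (47 - 2)**2 = 4 + 45**2 = 4 + 2025 = 2029)
(-36902 + r)/(7177 + (27*(-21))*(-9)) = (-36902 + 2029)/(7177 + (27*(-21))*(-9)) = -34873/(7177 - 567*(-9)) = -34873/(7177 + 5103) = -34873/12280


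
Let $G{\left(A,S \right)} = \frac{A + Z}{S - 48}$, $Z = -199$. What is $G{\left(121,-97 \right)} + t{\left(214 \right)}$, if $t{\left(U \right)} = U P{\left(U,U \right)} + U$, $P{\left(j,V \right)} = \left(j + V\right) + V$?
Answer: $\frac{19952368}{145} \approx 1.376 \cdot 10^{5}$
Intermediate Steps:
$P{\left(j,V \right)} = j + 2 V$ ($P{\left(j,V \right)} = \left(V + j\right) + V = j + 2 V$)
$G{\left(A,S \right)} = \frac{-199 + A}{-48 + S}$ ($G{\left(A,S \right)} = \frac{A - 199}{S - 48} = \frac{-199 + A}{-48 + S}$)
$t{\left(U \right)} = U + 3 U^{2}$ ($t{\left(U \right)} = U \left(U + 2 U\right) + U = U 3 U + U = 3 U^{2} + U = U + 3 U^{2}$)
$G{\left(121,-97 \right)} + t{\left(214 \right)} = \frac{-199 + 121}{-48 - 97} + 214 \left(1 + 3 \cdot 214\right) = \frac{1}{-145} \left(-78\right) + 214 \left(1 + 642\right) = \left(- \frac{1}{145}\right) \left(-78\right) + 214 \cdot 643 = \frac{78}{145} + 137602 = \frac{19952368}{145}$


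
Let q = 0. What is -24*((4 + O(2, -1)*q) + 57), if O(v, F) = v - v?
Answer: -1464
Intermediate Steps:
O(v, F) = 0
-24*((4 + O(2, -1)*q) + 57) = -24*((4 + 0*0) + 57) = -24*((4 + 0) + 57) = -24*(4 + 57) = -24*61 = -1464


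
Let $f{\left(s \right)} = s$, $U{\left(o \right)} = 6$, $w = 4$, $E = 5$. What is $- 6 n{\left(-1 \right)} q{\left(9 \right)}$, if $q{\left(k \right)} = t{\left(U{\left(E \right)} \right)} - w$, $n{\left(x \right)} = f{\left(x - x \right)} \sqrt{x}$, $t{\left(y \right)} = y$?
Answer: $0$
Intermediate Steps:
$n{\left(x \right)} = 0$ ($n{\left(x \right)} = \left(x - x\right) \sqrt{x} = 0 \sqrt{x} = 0$)
$q{\left(k \right)} = 2$ ($q{\left(k \right)} = 6 - 4 = 2$)
$- 6 n{\left(-1 \right)} q{\left(9 \right)} = - 6 \cdot 0 \cdot 2 = \left(-6\right) 0 = 0$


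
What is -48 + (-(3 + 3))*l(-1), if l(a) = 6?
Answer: -84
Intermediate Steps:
-48 + (-(3 + 3))*l(-1) = -48 - (3 + 3)*6 = -48 - 1*6*6 = -48 - 6*6 = -48 - 36 = -84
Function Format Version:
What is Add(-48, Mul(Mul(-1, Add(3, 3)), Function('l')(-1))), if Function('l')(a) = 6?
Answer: -84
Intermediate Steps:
Add(-48, Mul(Mul(-1, Add(3, 3)), Function('l')(-1))) = Add(-48, Mul(Mul(-1, Add(3, 3)), 6)) = Add(-48, Mul(Mul(-1, 6), 6)) = Add(-48, Mul(-6, 6)) = Add(-48, -36) = -84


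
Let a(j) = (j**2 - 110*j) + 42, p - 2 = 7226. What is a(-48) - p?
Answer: 398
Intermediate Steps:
p = 7228 (p = 2 + 7226 = 7228)
a(j) = 42 + j**2 - 110*j
a(-48) - p = (42 + (-48)**2 - 110*(-48)) - 1*7228 = (42 + 2304 + 5280) - 7228 = 7626 - 7228 = 398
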